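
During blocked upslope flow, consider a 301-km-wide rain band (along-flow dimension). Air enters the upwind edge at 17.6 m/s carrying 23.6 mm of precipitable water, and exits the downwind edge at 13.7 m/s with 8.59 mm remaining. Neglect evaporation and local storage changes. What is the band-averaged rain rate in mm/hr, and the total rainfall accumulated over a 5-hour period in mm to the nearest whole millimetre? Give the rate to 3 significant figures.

Column moisture flux per unit crosswind length is F = V × PW.
Inflow: F_in = 17.6 × 23.6 = 415.36 mm·m/s
Outflow: F_out = 13.7 × 8.59 = 117.683 mm·m/s
Steady-state rate R = (F_in − F_out)/L = (415.36 − 117.683) / 301000 m = 9.890e-04 mm/s.
R = 9.890e-04 × 3600 = 3.56 mm/hr.
Over 5 h: total = 3.56 × 5 = 17.8 ≈ 18 mm.

R ≈ 3.56 mm/hr; total ≈ 18 mm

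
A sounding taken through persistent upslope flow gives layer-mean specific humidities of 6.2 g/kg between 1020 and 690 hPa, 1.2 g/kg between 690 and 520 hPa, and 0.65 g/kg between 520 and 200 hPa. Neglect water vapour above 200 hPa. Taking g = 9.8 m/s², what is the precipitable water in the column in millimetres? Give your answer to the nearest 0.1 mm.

Precipitable water is the column-integrated vapour mass per unit area: PW = (1/g) Σ q̄ Δp, with q in kg/kg and Δp in Pa (1 kg/m² of water = 1 mm).
Layer 1020–690 hPa: Δp = 330 hPa = 33000 Pa, q̄ = 0.0062 kg/kg → 0.0062 × 33000 / 9.8 = 20.88 mm
Layer 690–520 hPa: Δp = 170 hPa = 17000 Pa, q̄ = 0.0012 kg/kg → 0.0012 × 17000 / 9.8 = 2.08 mm
Layer 520–200 hPa: Δp = 320 hPa = 32000 Pa, q̄ = 0.00065 kg/kg → 0.00065 × 32000 / 9.8 = 2.12 mm
PW = 20.88 + 2.08 + 2.12 = 25.08 ≈ 25.1 mm.

PW ≈ 25.1 mm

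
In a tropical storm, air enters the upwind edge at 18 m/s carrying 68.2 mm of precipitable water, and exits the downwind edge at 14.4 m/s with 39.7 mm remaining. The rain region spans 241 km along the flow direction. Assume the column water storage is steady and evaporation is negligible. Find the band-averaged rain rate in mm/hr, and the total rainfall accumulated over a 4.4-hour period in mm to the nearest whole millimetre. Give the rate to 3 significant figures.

Column moisture flux per unit crosswind length is F = V × PW.
Inflow: F_in = 18 × 68.2 = 1227.6 mm·m/s
Outflow: F_out = 14.4 × 39.7 = 571.68 mm·m/s
Steady-state rate R = (F_in − F_out)/L = (1227.6 − 571.68) / 241000 m = 2.722e-03 mm/s.
R = 2.722e-03 × 3600 = 9.80 mm/hr.
Over 4.4 h: total = 9.80 × 4.4 = 43.12 ≈ 43 mm.

R ≈ 9.80 mm/hr; total ≈ 43 mm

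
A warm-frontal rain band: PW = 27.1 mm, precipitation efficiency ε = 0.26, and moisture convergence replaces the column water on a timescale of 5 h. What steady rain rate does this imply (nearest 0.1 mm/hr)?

Each overturning extracts ε × PW = 0.26 × 27.1 = 7.046 mm.
Rate = ε·PW / τ = 7.046 / 5 h = 1.4 mm/hr.

R ≈ 1.4 mm/hr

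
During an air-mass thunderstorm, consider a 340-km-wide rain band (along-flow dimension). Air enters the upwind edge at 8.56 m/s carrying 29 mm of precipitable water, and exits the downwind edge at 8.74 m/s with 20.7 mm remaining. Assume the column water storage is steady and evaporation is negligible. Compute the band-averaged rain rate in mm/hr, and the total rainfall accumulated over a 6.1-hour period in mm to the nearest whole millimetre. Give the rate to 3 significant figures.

R ≈ 0.713 mm/hr; total ≈ 4 mm

Column moisture flux per unit crosswind length is F = V × PW.
Inflow: F_in = 8.56 × 29 = 248.24 mm·m/s
Outflow: F_out = 8.74 × 20.7 = 180.918 mm·m/s
Steady-state rate R = (F_in − F_out)/L = (248.24 − 180.918) / 340000 m = 1.980e-04 mm/s.
R = 1.980e-04 × 3600 = 0.713 mm/hr.
Over 6.1 h: total = 0.713 × 6.1 = 4.3493 ≈ 4 mm.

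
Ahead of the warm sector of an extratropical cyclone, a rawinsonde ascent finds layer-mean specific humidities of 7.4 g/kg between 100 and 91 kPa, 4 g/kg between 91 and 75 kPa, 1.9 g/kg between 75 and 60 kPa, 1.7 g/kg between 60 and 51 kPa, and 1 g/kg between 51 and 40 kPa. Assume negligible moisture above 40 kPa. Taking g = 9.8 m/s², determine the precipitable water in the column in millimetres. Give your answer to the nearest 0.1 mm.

PW ≈ 18.9 mm

Precipitable water is the column-integrated vapour mass per unit area: PW = (1/g) Σ q̄ Δp, with q in kg/kg and Δp in Pa (1 kg/m² of water = 1 mm).
Layer 100–91 kPa: Δp = 90 hPa = 9000 Pa, q̄ = 0.0074 kg/kg → 0.0074 × 9000 / 9.8 = 6.80 mm
Layer 91–75 kPa: Δp = 160 hPa = 16000 Pa, q̄ = 0.004 kg/kg → 0.004 × 16000 / 9.8 = 6.53 mm
Layer 75–60 kPa: Δp = 150 hPa = 15000 Pa, q̄ = 0.0019 kg/kg → 0.0019 × 15000 / 9.8 = 2.91 mm
Layer 60–51 kPa: Δp = 90 hPa = 9000 Pa, q̄ = 0.0017 kg/kg → 0.0017 × 9000 / 9.8 = 1.56 mm
Layer 51–40 kPa: Δp = 110 hPa = 11000 Pa, q̄ = 0.001 kg/kg → 0.001 × 11000 / 9.8 = 1.12 mm
PW = 6.80 + 6.53 + 2.91 + 1.56 + 1.12 = 18.92 ≈ 18.9 mm.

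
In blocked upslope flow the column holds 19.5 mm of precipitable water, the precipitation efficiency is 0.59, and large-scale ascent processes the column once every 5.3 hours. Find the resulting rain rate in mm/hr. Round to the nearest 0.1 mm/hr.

R ≈ 2.2 mm/hr

Each overturning extracts ε × PW = 0.59 × 19.5 = 11.505 mm.
Rate = ε·PW / τ = 11.505 / 5.3 h = 2.2 mm/hr.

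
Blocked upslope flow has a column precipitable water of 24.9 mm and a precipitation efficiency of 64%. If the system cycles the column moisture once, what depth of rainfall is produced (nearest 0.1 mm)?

Rainfall = ε × PW = 0.64 × 24.9 = 15.9 mm.

rainfall ≈ 15.9 mm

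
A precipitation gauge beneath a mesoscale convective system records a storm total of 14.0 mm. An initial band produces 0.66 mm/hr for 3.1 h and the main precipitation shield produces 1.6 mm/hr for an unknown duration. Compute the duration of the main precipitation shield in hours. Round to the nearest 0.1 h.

Known phases: 0.66 × 3.1 = 2.046 mm.
Remaining depth = 14.0 − 2.046 = 11.954 mm.
Duration = 11.954 / 1.6 = 7.5 h.

duration ≈ 7.5 h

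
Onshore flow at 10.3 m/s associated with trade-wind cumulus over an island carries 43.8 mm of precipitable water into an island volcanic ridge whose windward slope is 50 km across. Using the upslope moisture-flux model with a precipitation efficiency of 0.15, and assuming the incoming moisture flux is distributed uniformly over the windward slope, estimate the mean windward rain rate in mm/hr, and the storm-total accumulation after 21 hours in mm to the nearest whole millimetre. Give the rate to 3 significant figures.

R ≈ 4.87 mm/hr; total ≈ 102 mm

Incoming column moisture flux per unit ridge length: F = V × PW = 10.3 × 43.8 = 451.14 mm·m/s.
Spread over the 50 km slope with efficiency ε = 0.15: R = ε·F/W = 0.15 × 451.14 / 50000 m = 1.353e-03 mm/s.
R = 1.353e-03 × 3600 = 4.87 mm/hr.
Over 21 h: total = 4.87 × 21 = 102.27 ≈ 102 mm.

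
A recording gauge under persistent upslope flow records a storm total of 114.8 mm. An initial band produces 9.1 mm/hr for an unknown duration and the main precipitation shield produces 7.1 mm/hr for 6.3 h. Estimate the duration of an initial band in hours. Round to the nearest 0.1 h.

Known phases: 7.1 × 6.3 = 44.73 mm.
Remaining depth = 114.8 − 44.73 = 70.07 mm.
Duration = 70.07 / 9.1 = 7.7 h.

duration ≈ 7.7 h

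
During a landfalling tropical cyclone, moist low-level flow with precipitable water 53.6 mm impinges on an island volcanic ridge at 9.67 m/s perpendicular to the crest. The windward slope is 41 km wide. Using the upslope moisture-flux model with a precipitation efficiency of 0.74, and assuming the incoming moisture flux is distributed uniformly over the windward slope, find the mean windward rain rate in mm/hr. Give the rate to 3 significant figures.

R ≈ 33.7 mm/hr

Incoming column moisture flux per unit ridge length: F = V × PW = 9.67 × 53.6 = 518.312 mm·m/s.
Spread over the 41 km slope with efficiency ε = 0.74: R = ε·F/W = 0.74 × 518.312 / 41000 m = 9.355e-03 mm/s.
R = 9.355e-03 × 3600 = 33.7 mm/hr.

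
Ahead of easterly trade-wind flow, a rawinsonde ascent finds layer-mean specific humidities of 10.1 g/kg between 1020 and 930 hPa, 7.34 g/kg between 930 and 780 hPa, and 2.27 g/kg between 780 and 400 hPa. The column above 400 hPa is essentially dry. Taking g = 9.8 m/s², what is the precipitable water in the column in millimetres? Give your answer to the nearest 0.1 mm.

Precipitable water is the column-integrated vapour mass per unit area: PW = (1/g) Σ q̄ Δp, with q in kg/kg and Δp in Pa (1 kg/m² of water = 1 mm).
Layer 1020–930 hPa: Δp = 90 hPa = 9000 Pa, q̄ = 0.0101 kg/kg → 0.0101 × 9000 / 9.8 = 9.28 mm
Layer 930–780 hPa: Δp = 150 hPa = 15000 Pa, q̄ = 0.00734 kg/kg → 0.00734 × 15000 / 9.8 = 11.23 mm
Layer 780–400 hPa: Δp = 380 hPa = 38000 Pa, q̄ = 0.00227 kg/kg → 0.00227 × 38000 / 9.8 = 8.80 mm
PW = 9.28 + 11.23 + 8.80 = 29.31 ≈ 29.3 mm.

PW ≈ 29.3 mm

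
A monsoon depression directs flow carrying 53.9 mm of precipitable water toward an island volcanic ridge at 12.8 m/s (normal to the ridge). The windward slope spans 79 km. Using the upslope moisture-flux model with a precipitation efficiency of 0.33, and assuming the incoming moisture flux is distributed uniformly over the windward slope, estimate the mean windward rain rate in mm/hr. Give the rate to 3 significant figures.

R ≈ 10.4 mm/hr

Incoming column moisture flux per unit ridge length: F = V × PW = 12.8 × 53.9 = 689.92 mm·m/s.
Spread over the 79 km slope with efficiency ε = 0.33: R = ε·F/W = 0.33 × 689.92 / 79000 m = 2.882e-03 mm/s.
R = 2.882e-03 × 3600 = 10.4 mm/hr.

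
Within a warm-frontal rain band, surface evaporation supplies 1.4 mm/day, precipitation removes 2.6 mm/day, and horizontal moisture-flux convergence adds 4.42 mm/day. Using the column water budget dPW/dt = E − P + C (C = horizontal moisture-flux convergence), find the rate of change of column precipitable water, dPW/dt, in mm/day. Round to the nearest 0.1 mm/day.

dPW/dt = E − P + C = 1.4 − 2.6 + (4.42) = 3.2 mm/day.

dPW/dt ≈ 3.2 mm/day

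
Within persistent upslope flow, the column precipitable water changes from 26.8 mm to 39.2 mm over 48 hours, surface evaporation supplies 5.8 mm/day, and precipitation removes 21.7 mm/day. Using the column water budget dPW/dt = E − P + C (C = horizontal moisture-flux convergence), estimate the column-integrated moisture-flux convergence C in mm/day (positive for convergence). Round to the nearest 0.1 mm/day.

dPW/dt = (39.2 − 26.8) mm / (48/24 day) = +6.200 mm/day.
C = dPW/dt − E + P = (+6.200) − 5.8 + 21.7 = 22.1 mm/day.

C ≈ 22.1 mm/day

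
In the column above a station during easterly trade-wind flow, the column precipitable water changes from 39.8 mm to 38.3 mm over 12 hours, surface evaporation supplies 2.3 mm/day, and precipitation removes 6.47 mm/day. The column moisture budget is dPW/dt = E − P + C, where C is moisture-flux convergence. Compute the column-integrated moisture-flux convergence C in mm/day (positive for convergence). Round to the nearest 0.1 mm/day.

C ≈ 1.2 mm/day

dPW/dt = (38.3 − 39.8) mm / (12/24 day) = -3.000 mm/day.
C = dPW/dt − E + P = (-3.000) − 2.3 + 6.47 = 1.2 mm/day.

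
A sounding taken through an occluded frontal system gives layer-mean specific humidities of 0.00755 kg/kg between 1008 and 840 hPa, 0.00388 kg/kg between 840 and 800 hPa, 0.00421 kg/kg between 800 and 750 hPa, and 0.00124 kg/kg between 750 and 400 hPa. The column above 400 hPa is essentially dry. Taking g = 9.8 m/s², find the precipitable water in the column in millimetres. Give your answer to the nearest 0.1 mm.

Precipitable water is the column-integrated vapour mass per unit area: PW = (1/g) Σ q̄ Δp, with q in kg/kg and Δp in Pa (1 kg/m² of water = 1 mm).
Layer 1008–840 hPa: Δp = 168 hPa = 16800 Pa, q̄ = 0.00755 kg/kg → 0.00755 × 16800 / 9.8 = 12.94 mm
Layer 840–800 hPa: Δp = 40 hPa = 4000 Pa, q̄ = 0.00388 kg/kg → 0.00388 × 4000 / 9.8 = 1.58 mm
Layer 800–750 hPa: Δp = 50 hPa = 5000 Pa, q̄ = 0.00421 kg/kg → 0.00421 × 5000 / 9.8 = 2.15 mm
Layer 750–400 hPa: Δp = 350 hPa = 35000 Pa, q̄ = 0.00124 kg/kg → 0.00124 × 35000 / 9.8 = 4.43 mm
PW = 12.94 + 1.58 + 2.15 + 4.43 = 21.10 ≈ 21.1 mm.

PW ≈ 21.1 mm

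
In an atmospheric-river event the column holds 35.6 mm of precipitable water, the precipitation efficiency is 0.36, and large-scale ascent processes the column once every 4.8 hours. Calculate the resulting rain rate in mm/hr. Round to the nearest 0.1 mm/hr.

R ≈ 2.7 mm/hr

Each overturning extracts ε × PW = 0.36 × 35.6 = 12.816 mm.
Rate = ε·PW / τ = 12.816 / 4.8 h = 2.7 mm/hr.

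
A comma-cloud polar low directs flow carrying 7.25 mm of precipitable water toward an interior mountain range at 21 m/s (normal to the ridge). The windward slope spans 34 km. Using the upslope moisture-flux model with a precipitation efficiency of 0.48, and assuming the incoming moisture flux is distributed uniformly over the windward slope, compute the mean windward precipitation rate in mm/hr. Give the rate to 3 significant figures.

Incoming column moisture flux per unit ridge length: F = V × PW = 21 × 7.25 = 152.25 mm·m/s.
Spread over the 34 km slope with efficiency ε = 0.48: R = ε·F/W = 0.48 × 152.25 / 34000 m = 2.149e-03 mm/s.
R = 2.149e-03 × 3600 = 7.74 mm/hr.

R ≈ 7.74 mm/hr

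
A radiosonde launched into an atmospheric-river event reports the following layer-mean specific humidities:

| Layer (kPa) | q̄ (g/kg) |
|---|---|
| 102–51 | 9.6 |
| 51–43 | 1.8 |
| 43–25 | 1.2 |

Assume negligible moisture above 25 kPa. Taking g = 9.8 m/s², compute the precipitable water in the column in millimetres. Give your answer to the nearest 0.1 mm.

Precipitable water is the column-integrated vapour mass per unit area: PW = (1/g) Σ q̄ Δp, with q in kg/kg and Δp in Pa (1 kg/m² of water = 1 mm).
Layer 102–51 kPa: Δp = 510 hPa = 51000 Pa, q̄ = 0.0096 kg/kg → 0.0096 × 51000 / 9.8 = 49.96 mm
Layer 51–43 kPa: Δp = 80 hPa = 8000 Pa, q̄ = 0.0018 kg/kg → 0.0018 × 8000 / 9.8 = 1.47 mm
Layer 43–25 kPa: Δp = 180 hPa = 18000 Pa, q̄ = 0.0012 kg/kg → 0.0012 × 18000 / 9.8 = 2.20 mm
PW = 49.96 + 1.47 + 2.20 = 53.63 ≈ 53.6 mm.

PW ≈ 53.6 mm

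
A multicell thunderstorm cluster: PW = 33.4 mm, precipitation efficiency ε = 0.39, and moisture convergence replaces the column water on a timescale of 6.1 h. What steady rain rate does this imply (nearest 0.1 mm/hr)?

Each overturning extracts ε × PW = 0.39 × 33.4 = 13.026 mm.
Rate = ε·PW / τ = 13.026 / 6.1 h = 2.1 mm/hr.

R ≈ 2.1 mm/hr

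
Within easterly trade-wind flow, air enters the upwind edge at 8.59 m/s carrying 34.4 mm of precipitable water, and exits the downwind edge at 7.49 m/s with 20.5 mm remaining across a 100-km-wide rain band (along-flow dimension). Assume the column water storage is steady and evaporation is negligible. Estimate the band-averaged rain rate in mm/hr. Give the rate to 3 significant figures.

Column moisture flux per unit crosswind length is F = V × PW.
Inflow: F_in = 8.59 × 34.4 = 295.496 mm·m/s
Outflow: F_out = 7.49 × 20.5 = 153.545 mm·m/s
Steady-state rate R = (F_in − F_out)/L = (295.496 − 153.545) / 100000 m = 1.420e-03 mm/s.
R = 1.420e-03 × 3600 = 5.11 mm/hr.

R ≈ 5.11 mm/hr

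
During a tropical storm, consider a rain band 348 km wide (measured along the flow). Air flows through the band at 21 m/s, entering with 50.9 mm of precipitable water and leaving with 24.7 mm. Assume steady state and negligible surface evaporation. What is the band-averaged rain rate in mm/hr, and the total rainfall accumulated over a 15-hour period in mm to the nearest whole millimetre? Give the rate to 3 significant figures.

R ≈ 5.69 mm/hr; total ≈ 85 mm

Column moisture flux per unit crosswind length is F = V × PW.
Inflow: F_in = 21 × 50.9 = 1068.9 mm·m/s
Outflow: F_out = 21 × 24.7 = 518.7 mm·m/s
Steady-state rate R = (F_in − F_out)/L = (1068.9 − 518.7) / 348000 m = 1.581e-03 mm/s.
R = 1.581e-03 × 3600 = 5.69 mm/hr.
Over 15 h: total = 5.69 × 15 = 85.35 ≈ 85 mm.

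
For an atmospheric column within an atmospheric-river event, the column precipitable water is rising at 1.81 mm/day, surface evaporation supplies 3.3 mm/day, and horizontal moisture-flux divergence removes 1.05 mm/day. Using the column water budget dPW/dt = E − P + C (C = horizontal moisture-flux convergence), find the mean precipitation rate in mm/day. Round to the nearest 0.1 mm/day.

P ≈ 0.4 mm/day

dPW/dt = +1.81 mm/day.
P = E + C − dPW/dt = 3.3 + (-1.05) − (+1.81) = 0.4 mm/day.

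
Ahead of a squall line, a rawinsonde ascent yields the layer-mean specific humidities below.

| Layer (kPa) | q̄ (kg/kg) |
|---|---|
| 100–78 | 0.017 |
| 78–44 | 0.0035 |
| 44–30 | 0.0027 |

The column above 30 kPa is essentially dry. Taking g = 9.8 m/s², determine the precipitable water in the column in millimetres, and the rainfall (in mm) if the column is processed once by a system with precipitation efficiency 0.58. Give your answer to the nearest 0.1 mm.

PW ≈ 54.2 mm; rainfall ≈ 31.4 mm

Precipitable water is the column-integrated vapour mass per unit area: PW = (1/g) Σ q̄ Δp, with q in kg/kg and Δp in Pa (1 kg/m² of water = 1 mm).
Layer 100–78 kPa: Δp = 220 hPa = 22000 Pa, q̄ = 0.017 kg/kg → 0.017 × 22000 / 9.8 = 38.16 mm
Layer 78–44 kPa: Δp = 340 hPa = 34000 Pa, q̄ = 0.0035 kg/kg → 0.0035 × 34000 / 9.8 = 12.14 mm
Layer 44–30 kPa: Δp = 140 hPa = 14000 Pa, q̄ = 0.0027 kg/kg → 0.0027 × 14000 / 9.8 = 3.86 mm
PW = 38.16 + 12.14 + 3.86 = 54.16 ≈ 54.2 mm.
Rainfall = ε × PW = 0.58 × 54.2 = 31.4 mm.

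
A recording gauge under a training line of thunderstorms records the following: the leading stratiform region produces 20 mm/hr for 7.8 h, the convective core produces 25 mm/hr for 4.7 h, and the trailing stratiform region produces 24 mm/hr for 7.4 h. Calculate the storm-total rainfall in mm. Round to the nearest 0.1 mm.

Total = Σ Rᵢ Δtᵢ = 20 × 7.8 + 25 × 4.7 + 24 × 7.4
      = 156 + 117.5 + 177.6 = 451.1 mm.

total ≈ 451.1 mm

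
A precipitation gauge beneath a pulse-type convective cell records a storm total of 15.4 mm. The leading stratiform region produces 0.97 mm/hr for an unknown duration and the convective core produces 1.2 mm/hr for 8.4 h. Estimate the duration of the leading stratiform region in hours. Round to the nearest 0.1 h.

Known phases: 1.2 × 8.4 = 10.08 mm.
Remaining depth = 15.4 − 10.08 = 5.32 mm.
Duration = 5.32 / 0.97 = 5.5 h.

duration ≈ 5.5 h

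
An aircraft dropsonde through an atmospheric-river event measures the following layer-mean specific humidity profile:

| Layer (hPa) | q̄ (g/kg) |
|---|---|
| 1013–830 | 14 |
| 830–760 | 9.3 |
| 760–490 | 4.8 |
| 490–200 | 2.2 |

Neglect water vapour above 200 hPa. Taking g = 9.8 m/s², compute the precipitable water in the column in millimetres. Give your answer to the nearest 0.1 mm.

Precipitable water is the column-integrated vapour mass per unit area: PW = (1/g) Σ q̄ Δp, with q in kg/kg and Δp in Pa (1 kg/m² of water = 1 mm).
Layer 1013–830 hPa: Δp = 183 hPa = 18300 Pa, q̄ = 0.014 kg/kg → 0.014 × 18300 / 9.8 = 26.14 mm
Layer 830–760 hPa: Δp = 70 hPa = 7000 Pa, q̄ = 0.0093 kg/kg → 0.0093 × 7000 / 9.8 = 6.64 mm
Layer 760–490 hPa: Δp = 270 hPa = 27000 Pa, q̄ = 0.0048 kg/kg → 0.0048 × 27000 / 9.8 = 13.22 mm
Layer 490–200 hPa: Δp = 290 hPa = 29000 Pa, q̄ = 0.0022 kg/kg → 0.0022 × 29000 / 9.8 = 6.51 mm
PW = 26.14 + 6.64 + 13.22 + 6.51 = 52.51 ≈ 52.5 mm.

PW ≈ 52.5 mm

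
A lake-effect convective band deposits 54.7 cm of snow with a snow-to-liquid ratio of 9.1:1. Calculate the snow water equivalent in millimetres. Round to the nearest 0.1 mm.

SWE ≈ 60.1 mm

SWE = snow depth / ratio = 54.7 cm / 9.1 = 6.011 cm = 60.1 mm.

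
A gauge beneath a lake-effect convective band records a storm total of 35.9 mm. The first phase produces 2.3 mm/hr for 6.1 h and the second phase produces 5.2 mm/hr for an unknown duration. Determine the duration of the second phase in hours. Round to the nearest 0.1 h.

duration ≈ 4.2 h

Known phases: 2.3 × 6.1 = 14.03 mm.
Remaining depth = 35.9 − 14.03 = 21.87 mm.
Duration = 21.87 / 5.2 = 4.2 h.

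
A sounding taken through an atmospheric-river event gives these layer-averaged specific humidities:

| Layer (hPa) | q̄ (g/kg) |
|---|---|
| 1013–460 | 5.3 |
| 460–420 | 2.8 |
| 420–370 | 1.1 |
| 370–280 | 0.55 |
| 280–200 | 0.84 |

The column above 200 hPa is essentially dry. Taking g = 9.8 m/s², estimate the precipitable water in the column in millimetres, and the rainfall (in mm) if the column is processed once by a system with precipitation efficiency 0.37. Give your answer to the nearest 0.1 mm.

Precipitable water is the column-integrated vapour mass per unit area: PW = (1/g) Σ q̄ Δp, with q in kg/kg and Δp in Pa (1 kg/m² of water = 1 mm).
Layer 1013–460 hPa: Δp = 553 hPa = 55300 Pa, q̄ = 0.0053 kg/kg → 0.0053 × 55300 / 9.8 = 29.91 mm
Layer 460–420 hPa: Δp = 40 hPa = 4000 Pa, q̄ = 0.0028 kg/kg → 0.0028 × 4000 / 9.8 = 1.14 mm
Layer 420–370 hPa: Δp = 50 hPa = 5000 Pa, q̄ = 0.0011 kg/kg → 0.0011 × 5000 / 9.8 = 0.56 mm
Layer 370–280 hPa: Δp = 90 hPa = 9000 Pa, q̄ = 0.00055 kg/kg → 0.00055 × 9000 / 9.8 = 0.51 mm
Layer 280–200 hPa: Δp = 80 hPa = 8000 Pa, q̄ = 0.00084 kg/kg → 0.00084 × 8000 / 9.8 = 0.69 mm
PW = 29.91 + 1.14 + 0.56 + 0.51 + 0.69 = 32.81 ≈ 32.8 mm.
Rainfall = ε × PW = 0.37 × 32.8 = 12.1 mm.

PW ≈ 32.8 mm; rainfall ≈ 12.1 mm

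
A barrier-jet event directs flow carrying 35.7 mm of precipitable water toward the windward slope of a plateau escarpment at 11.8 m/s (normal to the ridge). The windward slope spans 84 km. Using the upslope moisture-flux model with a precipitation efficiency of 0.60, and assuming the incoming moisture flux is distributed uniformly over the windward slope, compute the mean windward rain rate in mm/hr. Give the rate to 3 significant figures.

R ≈ 10.8 mm/hr

Incoming column moisture flux per unit ridge length: F = V × PW = 11.8 × 35.7 = 421.26 mm·m/s.
Spread over the 84 km slope with efficiency ε = 0.60: R = ε·F/W = 0.60 × 421.26 / 84000 m = 3.009e-03 mm/s.
R = 3.009e-03 × 3600 = 10.8 mm/hr.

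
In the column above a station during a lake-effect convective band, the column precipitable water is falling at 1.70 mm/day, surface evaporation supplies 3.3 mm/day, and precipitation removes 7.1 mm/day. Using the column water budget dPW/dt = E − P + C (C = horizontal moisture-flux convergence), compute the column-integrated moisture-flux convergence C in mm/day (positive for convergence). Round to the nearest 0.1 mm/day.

dPW/dt = -1.70 mm/day.
C = dPW/dt − E + P = (-1.70) − 3.3 + 7.1 = 2.1 mm/day.

C ≈ 2.1 mm/day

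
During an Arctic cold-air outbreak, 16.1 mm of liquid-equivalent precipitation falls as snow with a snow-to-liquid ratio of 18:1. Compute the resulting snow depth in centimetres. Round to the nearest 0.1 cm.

Snow depth = liquid × ratio = 16.1 mm × 18 = 289.8 mm = 29.0 cm.

snow depth ≈ 29.0 cm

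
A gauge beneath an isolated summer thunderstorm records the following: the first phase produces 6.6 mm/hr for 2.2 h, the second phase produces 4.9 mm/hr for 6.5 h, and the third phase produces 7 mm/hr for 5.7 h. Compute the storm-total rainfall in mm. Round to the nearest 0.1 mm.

Total = Σ Rᵢ Δtᵢ = 6.6 × 2.2 + 4.9 × 6.5 + 7 × 5.7
      = 14.52 + 31.85 + 39.9 = 86.3 mm.

total ≈ 86.3 mm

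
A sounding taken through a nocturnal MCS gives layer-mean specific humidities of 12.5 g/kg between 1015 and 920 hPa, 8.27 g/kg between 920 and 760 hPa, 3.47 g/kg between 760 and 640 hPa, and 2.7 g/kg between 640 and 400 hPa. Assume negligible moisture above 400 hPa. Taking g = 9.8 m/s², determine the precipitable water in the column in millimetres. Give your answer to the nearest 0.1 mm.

Precipitable water is the column-integrated vapour mass per unit area: PW = (1/g) Σ q̄ Δp, with q in kg/kg and Δp in Pa (1 kg/m² of water = 1 mm).
Layer 1015–920 hPa: Δp = 95 hPa = 9500 Pa, q̄ = 0.0125 kg/kg → 0.0125 × 9500 / 9.8 = 12.12 mm
Layer 920–760 hPa: Δp = 160 hPa = 16000 Pa, q̄ = 0.00827 kg/kg → 0.00827 × 16000 / 9.8 = 13.50 mm
Layer 760–640 hPa: Δp = 120 hPa = 12000 Pa, q̄ = 0.00347 kg/kg → 0.00347 × 12000 / 9.8 = 4.25 mm
Layer 640–400 hPa: Δp = 240 hPa = 24000 Pa, q̄ = 0.0027 kg/kg → 0.0027 × 24000 / 9.8 = 6.61 mm
PW = 12.12 + 13.50 + 4.25 + 6.61 = 36.48 ≈ 36.5 mm.

PW ≈ 36.5 mm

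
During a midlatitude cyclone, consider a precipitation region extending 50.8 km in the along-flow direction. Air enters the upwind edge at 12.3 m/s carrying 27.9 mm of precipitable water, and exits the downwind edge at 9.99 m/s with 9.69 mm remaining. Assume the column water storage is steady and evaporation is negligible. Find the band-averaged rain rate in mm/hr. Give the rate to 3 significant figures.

R ≈ 17.5 mm/hr

Column moisture flux per unit crosswind length is F = V × PW.
Inflow: F_in = 12.3 × 27.9 = 343.17 mm·m/s
Outflow: F_out = 9.99 × 9.69 = 96.8031 mm·m/s
Steady-state rate R = (F_in − F_out)/L = (343.17 − 96.8031) / 50800 m = 4.850e-03 mm/s.
R = 4.850e-03 × 3600 = 17.5 mm/hr.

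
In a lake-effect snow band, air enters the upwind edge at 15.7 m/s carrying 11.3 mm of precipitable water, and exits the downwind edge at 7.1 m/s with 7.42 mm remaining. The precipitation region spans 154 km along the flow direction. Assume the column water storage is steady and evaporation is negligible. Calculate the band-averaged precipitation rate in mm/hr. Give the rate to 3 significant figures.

Column moisture flux per unit crosswind length is F = V × PW.
Inflow: F_in = 15.7 × 11.3 = 177.41 mm·m/s
Outflow: F_out = 7.1 × 7.42 = 52.682 mm·m/s
Steady-state rate R = (F_in − F_out)/L = (177.41 − 52.682) / 154000 m = 8.099e-04 mm/s.
R = 8.099e-04 × 3600 = 2.92 mm/hr.

R ≈ 2.92 mm/hr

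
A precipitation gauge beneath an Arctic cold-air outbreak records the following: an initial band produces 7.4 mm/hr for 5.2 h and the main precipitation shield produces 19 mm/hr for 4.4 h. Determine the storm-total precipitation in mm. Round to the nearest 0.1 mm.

Total = Σ Rᵢ Δtᵢ = 7.4 × 5.2 + 19 × 4.4
      = 38.48 + 83.6 = 122.1 mm.

total ≈ 122.1 mm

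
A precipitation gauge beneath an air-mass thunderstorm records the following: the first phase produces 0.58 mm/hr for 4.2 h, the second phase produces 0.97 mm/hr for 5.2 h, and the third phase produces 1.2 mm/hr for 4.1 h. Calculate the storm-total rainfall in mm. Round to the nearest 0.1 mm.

Total = Σ Rᵢ Δtᵢ = 0.58 × 4.2 + 0.97 × 5.2 + 1.2 × 4.1
      = 2.436 + 5.044 + 4.92 = 12.4 mm.

total ≈ 12.4 mm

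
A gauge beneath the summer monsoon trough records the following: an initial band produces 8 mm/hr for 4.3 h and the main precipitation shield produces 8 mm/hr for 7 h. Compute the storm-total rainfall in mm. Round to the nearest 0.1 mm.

Total = Σ Rᵢ Δtᵢ = 8 × 4.3 + 8 × 7
      = 34.4 + 56 = 90.4 mm.

total ≈ 90.4 mm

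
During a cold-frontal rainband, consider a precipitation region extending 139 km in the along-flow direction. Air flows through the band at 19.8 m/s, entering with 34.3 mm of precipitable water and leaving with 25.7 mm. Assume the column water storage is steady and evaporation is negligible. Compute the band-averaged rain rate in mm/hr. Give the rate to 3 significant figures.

R ≈ 4.41 mm/hr

Column moisture flux per unit crosswind length is F = V × PW.
Inflow: F_in = 19.8 × 34.3 = 679.14 mm·m/s
Outflow: F_out = 19.8 × 25.7 = 508.86 mm·m/s
Steady-state rate R = (F_in − F_out)/L = (679.14 − 508.86) / 139000 m = 1.225e-03 mm/s.
R = 1.225e-03 × 3600 = 4.41 mm/hr.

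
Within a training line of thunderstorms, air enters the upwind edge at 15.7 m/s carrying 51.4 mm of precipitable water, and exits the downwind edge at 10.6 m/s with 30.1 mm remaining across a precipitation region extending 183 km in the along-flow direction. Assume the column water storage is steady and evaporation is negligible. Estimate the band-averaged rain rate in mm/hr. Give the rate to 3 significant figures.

R ≈ 9.60 mm/hr

Column moisture flux per unit crosswind length is F = V × PW.
Inflow: F_in = 15.7 × 51.4 = 806.98 mm·m/s
Outflow: F_out = 10.6 × 30.1 = 319.06 mm·m/s
Steady-state rate R = (F_in − F_out)/L = (806.98 − 319.06) / 183000 m = 2.666e-03 mm/s.
R = 2.666e-03 × 3600 = 9.60 mm/hr.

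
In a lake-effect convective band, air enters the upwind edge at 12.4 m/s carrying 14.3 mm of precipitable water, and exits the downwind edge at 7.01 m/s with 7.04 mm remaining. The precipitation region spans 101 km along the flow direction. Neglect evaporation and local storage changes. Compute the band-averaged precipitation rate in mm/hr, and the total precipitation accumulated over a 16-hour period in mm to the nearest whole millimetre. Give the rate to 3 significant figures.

Column moisture flux per unit crosswind length is F = V × PW.
Inflow: F_in = 12.4 × 14.3 = 177.32 mm·m/s
Outflow: F_out = 7.01 × 7.04 = 49.3504 mm·m/s
Steady-state rate R = (F_in − F_out)/L = (177.32 − 49.3504) / 101000 m = 1.267e-03 mm/s.
R = 1.267e-03 × 3600 = 4.56 mm/hr.
Over 16 h: total = 4.56 × 16 = 72.96 ≈ 73 mm.

R ≈ 4.56 mm/hr; total ≈ 73 mm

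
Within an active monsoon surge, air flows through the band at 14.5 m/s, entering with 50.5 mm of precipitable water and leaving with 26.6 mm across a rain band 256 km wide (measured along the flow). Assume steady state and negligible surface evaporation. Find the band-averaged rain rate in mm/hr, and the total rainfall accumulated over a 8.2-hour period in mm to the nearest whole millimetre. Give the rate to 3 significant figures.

Column moisture flux per unit crosswind length is F = V × PW.
Inflow: F_in = 14.5 × 50.5 = 732.25 mm·m/s
Outflow: F_out = 14.5 × 26.6 = 385.7 mm·m/s
Steady-state rate R = (F_in − F_out)/L = (732.25 − 385.7) / 256000 m = 1.354e-03 mm/s.
R = 1.354e-03 × 3600 = 4.87 mm/hr.
Over 8.2 h: total = 4.87 × 8.2 = 39.934 ≈ 40 mm.

R ≈ 4.87 mm/hr; total ≈ 40 mm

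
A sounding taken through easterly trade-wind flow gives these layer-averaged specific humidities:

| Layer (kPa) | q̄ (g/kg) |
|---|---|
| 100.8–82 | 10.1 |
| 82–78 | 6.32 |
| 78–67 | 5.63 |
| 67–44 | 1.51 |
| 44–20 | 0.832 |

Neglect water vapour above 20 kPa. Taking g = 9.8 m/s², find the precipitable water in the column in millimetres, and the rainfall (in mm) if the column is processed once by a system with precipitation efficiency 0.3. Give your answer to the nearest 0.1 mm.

PW ≈ 33.9 mm; rainfall ≈ 10.2 mm

Precipitable water is the column-integrated vapour mass per unit area: PW = (1/g) Σ q̄ Δp, with q in kg/kg and Δp in Pa (1 kg/m² of water = 1 mm).
Layer 100.8–82 kPa: Δp = 188 hPa = 18800 Pa, q̄ = 0.0101 kg/kg → 0.0101 × 18800 / 9.8 = 19.38 mm
Layer 82–78 kPa: Δp = 40 hPa = 4000 Pa, q̄ = 0.00632 kg/kg → 0.00632 × 4000 / 9.8 = 2.58 mm
Layer 78–67 kPa: Δp = 110 hPa = 11000 Pa, q̄ = 0.00563 kg/kg → 0.00563 × 11000 / 9.8 = 6.32 mm
Layer 67–44 kPa: Δp = 230 hPa = 23000 Pa, q̄ = 0.00151 kg/kg → 0.00151 × 23000 / 9.8 = 3.54 mm
Layer 44–20 kPa: Δp = 240 hPa = 24000 Pa, q̄ = 0.000832 kg/kg → 0.000832 × 24000 / 9.8 = 2.04 mm
PW = 19.38 + 2.58 + 6.32 + 3.54 + 2.04 = 33.86 ≈ 33.9 mm.
Rainfall = ε × PW = 0.3 × 33.9 = 10.2 mm.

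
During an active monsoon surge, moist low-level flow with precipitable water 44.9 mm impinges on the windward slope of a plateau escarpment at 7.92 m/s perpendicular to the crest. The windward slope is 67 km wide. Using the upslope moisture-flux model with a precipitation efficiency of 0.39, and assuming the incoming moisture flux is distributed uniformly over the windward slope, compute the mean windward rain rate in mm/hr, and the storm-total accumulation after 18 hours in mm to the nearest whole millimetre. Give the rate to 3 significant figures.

R ≈ 7.45 mm/hr; total ≈ 134 mm

Incoming column moisture flux per unit ridge length: F = V × PW = 7.92 × 44.9 = 355.608 mm·m/s.
Spread over the 67 km slope with efficiency ε = 0.39: R = ε·F/W = 0.39 × 355.608 / 67000 m = 2.070e-03 mm/s.
R = 2.070e-03 × 3600 = 7.45 mm/hr.
Over 18 h: total = 7.45 × 18 = 134.1 ≈ 134 mm.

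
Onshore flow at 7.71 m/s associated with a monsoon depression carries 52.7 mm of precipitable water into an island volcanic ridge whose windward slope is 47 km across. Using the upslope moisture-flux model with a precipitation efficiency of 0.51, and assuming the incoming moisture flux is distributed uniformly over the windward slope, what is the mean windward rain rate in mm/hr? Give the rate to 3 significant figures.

Incoming column moisture flux per unit ridge length: F = V × PW = 7.71 × 52.7 = 406.317 mm·m/s.
Spread over the 47 km slope with efficiency ε = 0.51: R = ε·F/W = 0.51 × 406.317 / 47000 m = 4.409e-03 mm/s.
R = 4.409e-03 × 3600 = 15.9 mm/hr.

R ≈ 15.9 mm/hr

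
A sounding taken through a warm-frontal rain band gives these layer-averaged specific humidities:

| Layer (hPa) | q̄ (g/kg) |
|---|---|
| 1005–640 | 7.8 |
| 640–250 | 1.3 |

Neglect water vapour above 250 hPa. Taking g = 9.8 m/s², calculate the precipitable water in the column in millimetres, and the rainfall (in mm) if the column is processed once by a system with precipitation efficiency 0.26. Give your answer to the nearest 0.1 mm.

PW ≈ 34.2 mm; rainfall ≈ 8.9 mm

Precipitable water is the column-integrated vapour mass per unit area: PW = (1/g) Σ q̄ Δp, with q in kg/kg and Δp in Pa (1 kg/m² of water = 1 mm).
Layer 1005–640 hPa: Δp = 365 hPa = 36500 Pa, q̄ = 0.0078 kg/kg → 0.0078 × 36500 / 9.8 = 29.05 mm
Layer 640–250 hPa: Δp = 390 hPa = 39000 Pa, q̄ = 0.0013 kg/kg → 0.0013 × 39000 / 9.8 = 5.17 mm
PW = 29.05 + 5.17 = 34.22 ≈ 34.2 mm.
Rainfall = ε × PW = 0.26 × 34.2 = 8.9 mm.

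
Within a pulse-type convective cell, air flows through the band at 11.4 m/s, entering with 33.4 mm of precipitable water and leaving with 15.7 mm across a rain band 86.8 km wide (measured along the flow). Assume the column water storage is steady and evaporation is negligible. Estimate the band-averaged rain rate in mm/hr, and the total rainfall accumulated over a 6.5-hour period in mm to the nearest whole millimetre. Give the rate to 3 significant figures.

R ≈ 8.37 mm/hr; total ≈ 54 mm

Column moisture flux per unit crosswind length is F = V × PW.
Inflow: F_in = 11.4 × 33.4 = 380.76 mm·m/s
Outflow: F_out = 11.4 × 15.7 = 178.98 mm·m/s
Steady-state rate R = (F_in − F_out)/L = (380.76 − 178.98) / 86800 m = 2.325e-03 mm/s.
R = 2.325e-03 × 3600 = 8.37 mm/hr.
Over 6.5 h: total = 8.37 × 6.5 = 54.405 ≈ 54 mm.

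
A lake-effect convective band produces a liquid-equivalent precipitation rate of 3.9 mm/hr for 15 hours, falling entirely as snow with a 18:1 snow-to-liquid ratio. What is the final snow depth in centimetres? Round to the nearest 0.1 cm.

snow depth ≈ 105.3 cm

Liquid-equivalent depth = 3.9 × 15 = 58.5 mm.
Snow depth = 58.5 mm × 18 = 1053 mm = 105.3 cm.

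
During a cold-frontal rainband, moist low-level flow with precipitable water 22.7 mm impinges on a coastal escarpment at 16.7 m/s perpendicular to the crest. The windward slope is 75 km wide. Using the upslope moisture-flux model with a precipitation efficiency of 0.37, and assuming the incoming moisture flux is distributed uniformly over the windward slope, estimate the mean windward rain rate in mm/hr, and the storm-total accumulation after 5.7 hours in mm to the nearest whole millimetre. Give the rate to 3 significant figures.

Incoming column moisture flux per unit ridge length: F = V × PW = 16.7 × 22.7 = 379.09 mm·m/s.
Spread over the 75 km slope with efficiency ε = 0.37: R = ε·F/W = 0.37 × 379.09 / 75000 m = 1.870e-03 mm/s.
R = 1.870e-03 × 3600 = 6.73 mm/hr.
Over 5.7 h: total = 6.73 × 5.7 = 38.361 ≈ 38 mm.

R ≈ 6.73 mm/hr; total ≈ 38 mm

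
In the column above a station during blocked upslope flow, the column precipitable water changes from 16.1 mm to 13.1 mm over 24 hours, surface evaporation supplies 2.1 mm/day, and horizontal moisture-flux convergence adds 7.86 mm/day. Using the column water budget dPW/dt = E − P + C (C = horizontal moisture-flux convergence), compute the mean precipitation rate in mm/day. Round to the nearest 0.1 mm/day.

dPW/dt = (13.1 − 16.1) mm / (24/24 day) = -3.000 mm/day.
P = E + C − dPW/dt = 2.1 + (7.86) − (-3.000) = 13.0 mm/day.

P ≈ 13.0 mm/day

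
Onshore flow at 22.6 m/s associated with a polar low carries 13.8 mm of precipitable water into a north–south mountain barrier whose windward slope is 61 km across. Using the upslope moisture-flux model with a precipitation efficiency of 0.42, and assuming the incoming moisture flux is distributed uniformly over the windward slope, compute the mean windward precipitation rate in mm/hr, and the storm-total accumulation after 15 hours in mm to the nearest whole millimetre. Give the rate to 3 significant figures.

Incoming column moisture flux per unit ridge length: F = V × PW = 22.6 × 13.8 = 311.88 mm·m/s.
Spread over the 61 km slope with efficiency ε = 0.42: R = ε·F/W = 0.42 × 311.88 / 61000 m = 2.147e-03 mm/s.
R = 2.147e-03 × 3600 = 7.73 mm/hr.
Over 15 h: total = 7.73 × 15 = 115.95 ≈ 116 mm.

R ≈ 7.73 mm/hr; total ≈ 116 mm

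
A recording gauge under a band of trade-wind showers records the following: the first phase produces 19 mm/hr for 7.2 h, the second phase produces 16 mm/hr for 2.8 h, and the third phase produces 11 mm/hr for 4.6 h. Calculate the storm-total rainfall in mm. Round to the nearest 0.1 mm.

Total = Σ Rᵢ Δtᵢ = 19 × 7.2 + 16 × 2.8 + 11 × 4.6
      = 136.8 + 44.8 + 50.6 = 232.2 mm.

total ≈ 232.2 mm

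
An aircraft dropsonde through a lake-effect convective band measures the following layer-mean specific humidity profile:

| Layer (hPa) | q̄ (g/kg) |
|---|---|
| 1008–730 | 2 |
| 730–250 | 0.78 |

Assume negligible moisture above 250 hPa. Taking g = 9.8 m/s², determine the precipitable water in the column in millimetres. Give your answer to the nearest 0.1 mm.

PW ≈ 9.5 mm

Precipitable water is the column-integrated vapour mass per unit area: PW = (1/g) Σ q̄ Δp, with q in kg/kg and Δp in Pa (1 kg/m² of water = 1 mm).
Layer 1008–730 hPa: Δp = 278 hPa = 27800 Pa, q̄ = 0.002 kg/kg → 0.002 × 27800 / 9.8 = 5.67 mm
Layer 730–250 hPa: Δp = 480 hPa = 48000 Pa, q̄ = 0.00078 kg/kg → 0.00078 × 48000 / 9.8 = 3.82 mm
PW = 5.67 + 3.82 = 9.49 ≈ 9.5 mm.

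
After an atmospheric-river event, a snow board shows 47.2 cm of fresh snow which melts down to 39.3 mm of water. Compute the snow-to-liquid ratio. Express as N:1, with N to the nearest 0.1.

ratio ≈ 12.0

Ratio = snow depth / SWE = 472 mm / 39.3 mm = 12.0, i.e. 12.0:1.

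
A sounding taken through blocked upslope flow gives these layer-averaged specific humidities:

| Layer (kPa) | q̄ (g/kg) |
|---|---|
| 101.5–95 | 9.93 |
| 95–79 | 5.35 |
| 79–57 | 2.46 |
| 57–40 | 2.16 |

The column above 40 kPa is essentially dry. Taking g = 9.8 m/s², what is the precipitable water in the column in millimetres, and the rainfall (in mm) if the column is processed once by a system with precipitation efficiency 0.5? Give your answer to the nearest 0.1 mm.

PW ≈ 24.6 mm; rainfall ≈ 12.3 mm

Precipitable water is the column-integrated vapour mass per unit area: PW = (1/g) Σ q̄ Δp, with q in kg/kg and Δp in Pa (1 kg/m² of water = 1 mm).
Layer 101.5–95 kPa: Δp = 65 hPa = 6500 Pa, q̄ = 0.00993 kg/kg → 0.00993 × 6500 / 9.8 = 6.59 mm
Layer 95–79 kPa: Δp = 160 hPa = 16000 Pa, q̄ = 0.00535 kg/kg → 0.00535 × 16000 / 9.8 = 8.73 mm
Layer 79–57 kPa: Δp = 220 hPa = 22000 Pa, q̄ = 0.00246 kg/kg → 0.00246 × 22000 / 9.8 = 5.52 mm
Layer 57–40 kPa: Δp = 170 hPa = 17000 Pa, q̄ = 0.00216 kg/kg → 0.00216 × 17000 / 9.8 = 3.75 mm
PW = 6.59 + 8.73 + 5.52 + 3.75 = 24.59 ≈ 24.6 mm.
Rainfall = ε × PW = 0.5 × 24.6 = 12.3 mm.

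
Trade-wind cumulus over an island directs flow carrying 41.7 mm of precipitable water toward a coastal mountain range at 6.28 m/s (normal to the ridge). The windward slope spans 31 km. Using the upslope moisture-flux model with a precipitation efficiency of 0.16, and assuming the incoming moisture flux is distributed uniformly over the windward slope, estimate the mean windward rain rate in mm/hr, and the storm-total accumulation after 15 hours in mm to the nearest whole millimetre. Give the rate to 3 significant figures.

R ≈ 4.87 mm/hr; total ≈ 73 mm

Incoming column moisture flux per unit ridge length: F = V × PW = 6.28 × 41.7 = 261.876 mm·m/s.
Spread over the 31 km slope with efficiency ε = 0.16: R = ε·F/W = 0.16 × 261.876 / 31000 m = 1.352e-03 mm/s.
R = 1.352e-03 × 3600 = 4.87 mm/hr.
Over 15 h: total = 4.87 × 15 = 73.05 ≈ 73 mm.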